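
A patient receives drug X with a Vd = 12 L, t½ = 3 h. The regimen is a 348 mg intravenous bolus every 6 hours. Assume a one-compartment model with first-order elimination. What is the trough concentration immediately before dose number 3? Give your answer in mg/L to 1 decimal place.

9.1 mg/L

f = (1/2)^(τ/t½) = (1/2)^(6/3) ≈ 0.2500.
C₀ = D/Vd = 348/12 ≈ 29.000 mg/L.
Before the 3rd dose, 2 doses have been given. Superposition: Cmin = C₀·(f + f²).
≈ 29.000 × (0.2500 + 0.0625) ≈ 29.000 × 0.3125 ≈ 9.062 mg/L.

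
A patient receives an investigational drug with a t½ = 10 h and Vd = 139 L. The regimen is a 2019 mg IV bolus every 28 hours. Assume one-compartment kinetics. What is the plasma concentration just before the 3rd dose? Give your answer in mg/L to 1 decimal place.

2.4 mg/L

f = (1/2)^(τ/t½) = (1/2)^(28/10) ≈ 0.1436.
C₀ = D/Vd = 2019/139 ≈ 14.525 mg/L.
Before the 3rd dose, 2 doses have been given. Superposition: Cmin = C₀·(f + f²).
≈ 14.525 × (0.1436 + 0.0206) ≈ 14.525 × 0.1642 ≈ 2.385 mg/L.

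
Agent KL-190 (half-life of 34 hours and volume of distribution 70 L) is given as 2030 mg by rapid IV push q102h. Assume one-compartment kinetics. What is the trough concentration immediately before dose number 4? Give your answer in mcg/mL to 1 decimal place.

f = (1/2)^(τ/t½) = (1/2)^(102/34) ≈ 0.1250.
C₀ = D/Vd = 2030/70 ≈ 29.000 mcg/mL.
Before the 4th dose, 3 doses have been given. Superposition: Cmin = C₀·(f + f² + … + f^3).
≈ 29.000 × (0.1250 + 0.0156 + 0.0020) ≈ 29.000 × 0.1426 ≈ 4.135 mcg/mL.

4.1 mcg/mL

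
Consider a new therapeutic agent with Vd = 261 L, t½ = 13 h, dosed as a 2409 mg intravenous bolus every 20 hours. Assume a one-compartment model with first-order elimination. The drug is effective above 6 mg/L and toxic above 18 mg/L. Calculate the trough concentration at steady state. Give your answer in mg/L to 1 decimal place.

4.8 mg/L

τ/t½ = 20/13 ≈ 1.5385, so fraction remaining f = (1/2)^(20/13) ≈ 0.3443.
At steady state, accumulation factor R = 1/(1 − e^(−kτ)) ≈ 1.5251.
Single-dose peak C₀ = D/Vd = 2409/261 ≈ 9.230 mg/L.
Cmax,ss = C₀/(1 − f) ≈ 9.230/0.6557 ≈ 14.077 mg/L.
Steady-state trough Cmin,ss = Cmax,ss·f ≈ 14.077 × 0.3443 ≈ 4.847 mg/L.
Trough 4.8 mg/L vs MEC 6 mg/L: subtherapeutic.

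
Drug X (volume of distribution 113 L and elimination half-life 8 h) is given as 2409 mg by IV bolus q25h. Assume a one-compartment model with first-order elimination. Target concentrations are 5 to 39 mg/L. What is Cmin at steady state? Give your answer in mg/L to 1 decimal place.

Over one 25-h interval, 25/8 ≈ 3.125 half-lives elapse, leaving f ≈ 0.1146 of each dose.
Single-dose peak C₀ = D/Vd = 2409/113 ≈ 21.319 mg/L.
Steady-state trough Cmin,ss = C₀·f/(1−f) ≈ 21.319 × 0.1146/0.8854 ≈ 2.759 mg/L.
Trough 2.8 mg/L vs MEC 5 mg/L: subtherapeutic.

2.8 mg/L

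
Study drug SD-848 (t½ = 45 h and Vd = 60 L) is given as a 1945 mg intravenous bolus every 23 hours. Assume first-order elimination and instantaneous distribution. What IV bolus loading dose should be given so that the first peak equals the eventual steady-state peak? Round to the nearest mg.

f = (1/2)^(23/45) ≈ 0.701682; accumulation ratio R = 1/(1−f) ≈ 3.35213.
Loading dose to hit Cmax,ss on first dose: D_load = D_maint·R ≈ 1945 × 3.35213 ≈ 6519.89 mg.

6520 mg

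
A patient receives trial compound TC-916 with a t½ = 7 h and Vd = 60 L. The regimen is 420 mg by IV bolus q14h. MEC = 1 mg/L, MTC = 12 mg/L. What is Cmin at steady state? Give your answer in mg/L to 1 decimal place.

2.3 mg/L

The dosing interval is 2 half-lives, so f = 2^(−2) = 0.25.
At steady state, R = 1/(1 − 0.25) = 4/3.
Single-dose peak C₀ = D/Vd = 420/60 = 7 mg/L.
Steady-state peak Cmax,ss = C₀·R = 7 × 4/3 ≈ 9.333 mg/L.
Steady-state trough Cmin,ss = Cmax,ss·f ≈ 9.333 × 0.25 ≈ 2.333 mg/L.
Trough 2.3 mg/L vs MEC 1 mg/L: adequate.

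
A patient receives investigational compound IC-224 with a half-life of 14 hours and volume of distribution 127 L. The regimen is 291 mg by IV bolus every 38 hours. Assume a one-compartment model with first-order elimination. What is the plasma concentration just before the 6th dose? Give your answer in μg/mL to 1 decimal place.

f = (1/2)^(τ/t½) = (1/2)^(38/14) ≈ 0.1524.
C₀ = D/Vd = 291/127 ≈ 2.291 μg/mL.
Before the 6th dose, 5 doses have been given. Superposition: Cmin = C₀·(f + f² + … + f^5).
≈ 2.291 × (0.1524 + 0.0232 + 0.0035 + 0.0005 + 0.0001) ≈ 2.291 × 0.1797 ≈ 0.412 μg/mL.

0.4 μg/mL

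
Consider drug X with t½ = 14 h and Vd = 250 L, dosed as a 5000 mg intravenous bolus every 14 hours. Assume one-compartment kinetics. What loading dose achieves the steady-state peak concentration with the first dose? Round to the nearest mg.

10000 mg

f = (1/2)^(14/14) ≈ 0.500000; accumulation ratio R = 1/(1−f) ≈ 2.00000.
Loading dose to hit Cmax,ss on first dose: D_load = D_maint·R ≈ 5000 × 2.00000 ≈ 10000.00 mg.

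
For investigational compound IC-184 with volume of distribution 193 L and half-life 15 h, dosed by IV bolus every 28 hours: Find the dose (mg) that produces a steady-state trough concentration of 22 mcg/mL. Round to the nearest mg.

τ/t½ = 28/15 ≈ 1.8667, so f = (1/2)^(28/15) ≈ 0.274206.
Cmin,ss = (D/Vd)·f/(1−f), so D = Cmin,ss·Vd·(1−f)/f.
D = 22 × 193 × (1−f)/f ≈ 22 × 193 × 2.64689 ≈ 11238.69 mg.

11239 mg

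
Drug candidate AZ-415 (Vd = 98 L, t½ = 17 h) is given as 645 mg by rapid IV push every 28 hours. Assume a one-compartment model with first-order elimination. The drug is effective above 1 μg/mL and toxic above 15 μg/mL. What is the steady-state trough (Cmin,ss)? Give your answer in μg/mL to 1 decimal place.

k = ln2/t½ = ln2/17 ≈ 0.040773 h⁻¹; fraction remaining f = e^(−kτ) = e^(−0.040773×28) ≈ 0.3193.
Single-dose peak C₀ = D/Vd = 645/98 ≈ 6.582 μg/mL.
Steady-state trough Cmin,ss = C₀·f/(1−f) ≈ 6.582 × 0.3193/0.6807 ≈ 3.087 μg/mL.
Trough 3.1 μg/mL vs MEC 1 μg/mL: adequate.

3.1 μg/mL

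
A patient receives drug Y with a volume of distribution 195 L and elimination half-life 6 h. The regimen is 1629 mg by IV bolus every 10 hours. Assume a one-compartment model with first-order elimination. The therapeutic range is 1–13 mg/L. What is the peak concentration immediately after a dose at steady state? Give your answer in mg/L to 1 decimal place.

12.2 mg/L

Over one 10-h interval, 10/6 ≈ 1.6667 half-lives elapse, leaving f ≈ 0.3150 of each dose.
At steady state, accumulation factor R = 1/(1 − e^(−kτ)) ≈ 1.4599.
Single-dose peak C₀ = D/Vd = 1629/195 ≈ 8.354 mg/L.
Steady-state peak Cmax,ss = C₀·R ≈ 8.354 × 1.4599 ≈ 12.196 mg/L.
Peak 12.2 mg/L vs MTC 13 mg/L: below toxic threshold.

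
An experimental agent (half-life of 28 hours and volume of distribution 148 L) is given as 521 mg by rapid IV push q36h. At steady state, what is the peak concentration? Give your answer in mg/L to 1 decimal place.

6.0 mg/L

τ/t½ = 36/28 ≈ 1.2857, so fraction remaining f = (1/2)^(36/28) ≈ 0.4102.
Accumulation ratio R = 1/(1 − f) ≈ 1/0.5898 ≈ 1.6955.
Each bolus raises the concentration by D/Vd = 521/148 ≈ 3.520 mg/L.
Steady-state peak Cmax,ss = C₀·R ≈ 3.520 × 1.6955 ≈ 5.968 mg/L.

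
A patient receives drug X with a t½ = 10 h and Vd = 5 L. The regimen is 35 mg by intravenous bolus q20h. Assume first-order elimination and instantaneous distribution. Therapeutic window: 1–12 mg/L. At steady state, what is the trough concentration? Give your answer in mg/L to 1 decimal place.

The dosing interval is 2 half-lives, so f = 2^(−2) = 0.25.
At steady state, R = 1/(1 − 0.25) = 4/3.
Single-dose peak C₀ = D/Vd = 35/5 = 7 mg/L.
Steady-state peak Cmax,ss = C₀·R = 7 × 4/3 ≈ 9.333 mg/L.
Steady-state trough Cmin,ss = Cmax,ss·f ≈ 9.333 × 0.25 ≈ 2.333 mg/L.
Trough 2.3 mg/L vs MEC 1 mg/L: adequate.

2.3 mg/L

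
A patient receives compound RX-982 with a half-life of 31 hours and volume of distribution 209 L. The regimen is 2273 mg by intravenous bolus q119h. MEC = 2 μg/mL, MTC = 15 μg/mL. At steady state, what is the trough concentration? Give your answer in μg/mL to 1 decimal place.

τ/t½ = 119/31 ≈ 3.8387, so fraction remaining f = (1/2)^(119/31) ≈ 0.0699.
Accumulation ratio R = 1/(1 − f) ≈ 1/0.9301 ≈ 1.0752.
Single-dose peak C₀ = D/Vd = 2273/209 ≈ 10.876 μg/mL.
Steady-state peak Cmax,ss = C₀·R ≈ 10.876 × 1.0752 ≈ 11.694 μg/mL.
One interval later, Cmin,ss = Cmax,ss·e^(−kτ) ≈ 11.694 × 0.0699 ≈ 0.817 μg/mL.
Trough 0.8 μg/mL vs MEC 2 μg/mL: subtherapeutic.

0.8 μg/mL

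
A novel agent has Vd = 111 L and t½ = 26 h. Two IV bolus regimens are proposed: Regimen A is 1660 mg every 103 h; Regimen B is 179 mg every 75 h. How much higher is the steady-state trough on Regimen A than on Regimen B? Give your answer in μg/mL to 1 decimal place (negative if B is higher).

0.8 μg/mL

Regimen A: f = (1/2)^(103/26) ≈ 0.0642; Cmin,ss = (1660/111)·f/(1−f) ≈ 1.026 μg/mL.
Regimen B: f = (1/2)^(75/26) ≈ 0.1354; Cmin,ss = (179/111)·f/(1−f) ≈ 0.253 μg/mL.
Difference ≈ 1.026 − 0.253 ≈ 0.773 μg/mL.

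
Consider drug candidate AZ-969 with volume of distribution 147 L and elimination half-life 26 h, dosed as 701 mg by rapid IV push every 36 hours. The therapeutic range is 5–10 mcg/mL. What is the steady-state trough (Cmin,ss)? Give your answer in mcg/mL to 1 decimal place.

τ/t½ = 36/26 ≈ 1.3846, so fraction remaining f = (1/2)^(36/26) ≈ 0.3830.
Accumulation ratio R = 1/(1 − f) ≈ 1/0.6170 ≈ 1.6207.
Single-dose peak C₀ = D/Vd = 701/147 ≈ 4.769 mcg/mL.
Cmax,ss = C₀/(1 − f) ≈ 4.769/0.6170 ≈ 7.729 mcg/mL.
Steady-state trough Cmin,ss = Cmax,ss·f ≈ 7.729 × 0.3830 ≈ 2.960 mcg/mL.
Trough 3.0 mcg/mL vs MEC 5 mcg/mL: subtherapeutic.

3.0 mcg/mL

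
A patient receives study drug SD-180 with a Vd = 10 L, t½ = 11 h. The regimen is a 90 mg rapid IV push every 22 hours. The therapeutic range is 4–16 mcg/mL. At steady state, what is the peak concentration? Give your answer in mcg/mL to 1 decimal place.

12.0 mcg/mL

τ = 22 h = 2 half-lives, so f = (1/2)^2 = 0.25.
At steady state, R = 1/(1 − 0.25) = 4/3.
Single-dose peak C₀ = D/Vd = 90/10 = 9 mcg/mL.
Steady-state peak Cmax,ss = C₀·R = 9 × 4/3 ≈ 12.000 mcg/mL.
Peak 12.0 mcg/mL vs MTC 16 mcg/mL: below toxic threshold.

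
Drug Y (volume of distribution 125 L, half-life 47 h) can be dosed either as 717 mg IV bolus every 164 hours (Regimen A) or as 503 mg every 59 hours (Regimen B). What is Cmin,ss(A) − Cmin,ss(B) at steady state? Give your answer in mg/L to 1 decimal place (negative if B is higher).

Regimen A: f = (1/2)^(164/47) ≈ 0.0890; Cmin,ss = (717/125)·f/(1−f) ≈ 0.560 mg/L.
Regimen B: f = (1/2)^(59/47) ≈ 0.4189; Cmin,ss = (503/125)·f/(1−f) ≈ 2.901 mg/L.
Difference ≈ 0.560 − 2.901 ≈ -2.341 mg/L.

-2.3 mg/L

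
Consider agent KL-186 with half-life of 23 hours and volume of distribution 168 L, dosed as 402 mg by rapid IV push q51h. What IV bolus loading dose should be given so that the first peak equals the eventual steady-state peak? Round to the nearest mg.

512 mg

f = (1/2)^(51/23) ≈ 0.215030; accumulation ratio R = 1/(1−f) ≈ 1.27393.
Loading dose to hit Cmax,ss on first dose: D_load = D_maint·R ≈ 402 × 1.27393 ≈ 512.12 mg.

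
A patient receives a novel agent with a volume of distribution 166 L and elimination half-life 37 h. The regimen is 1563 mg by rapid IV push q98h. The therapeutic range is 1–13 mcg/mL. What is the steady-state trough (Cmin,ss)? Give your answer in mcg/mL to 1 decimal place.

1.8 mcg/mL

Over one 98-h interval, 98/37 ≈ 2.6486 half-lives elapse, leaving f ≈ 0.1595 of each dose.
At steady state, accumulation factor R = 1/(1 − e^(−kτ)) ≈ 1.1898.
Each bolus raises the concentration by D/Vd = 1563/166 ≈ 9.416 mcg/mL.
Cmax,ss = C₀/(1 − f) ≈ 9.416/0.8405 ≈ 11.203 mcg/mL.
One interval later, Cmin,ss = Cmax,ss·e^(−kτ) ≈ 11.203 × 0.1595 ≈ 1.787 mcg/mL.
Trough 1.8 mcg/mL vs MEC 1 mcg/mL: adequate.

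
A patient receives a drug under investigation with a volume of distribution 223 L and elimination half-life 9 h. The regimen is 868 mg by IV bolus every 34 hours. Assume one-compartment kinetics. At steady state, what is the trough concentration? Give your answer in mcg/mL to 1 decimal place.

0.3 mcg/mL

k = ln2/t½ = ln2/9 ≈ 0.077016 h⁻¹; fraction remaining f = e^(−kτ) = e^(−0.077016×34) ≈ 0.0729.
Each bolus raises the concentration by D/Vd = 868/223 ≈ 3.892 mcg/mL.
Steady-state trough Cmin,ss = C₀·f/(1−f) ≈ 3.892 × 0.0729/0.9271 ≈ 0.306 mcg/mL.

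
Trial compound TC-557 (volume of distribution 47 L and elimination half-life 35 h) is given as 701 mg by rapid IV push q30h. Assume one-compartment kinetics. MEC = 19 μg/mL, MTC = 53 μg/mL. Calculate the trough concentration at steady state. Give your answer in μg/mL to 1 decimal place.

18.4 μg/mL

Over one 30-h interval, 30/35 ≈ 0.85714 half-lives elapse, leaving f ≈ 0.5520 of each dose.
Single-dose peak C₀ = D/Vd = 701/47 ≈ 14.915 μg/mL.
Steady-state trough Cmin,ss = C₀·f/(1−f) ≈ 14.915 × 0.5520/0.4480 ≈ 18.377 μg/mL.
Trough 18.4 μg/mL vs MEC 19 μg/mL: subtherapeutic.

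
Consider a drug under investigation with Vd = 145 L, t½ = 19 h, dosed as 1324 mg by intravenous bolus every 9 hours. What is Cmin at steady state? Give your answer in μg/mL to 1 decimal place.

23.5 μg/mL

k = ln2/t½ = ln2/19 ≈ 0.036481 h⁻¹; fraction remaining f = e^(−kτ) = e^(−0.036481×9) ≈ 0.7201.
Each bolus raises the concentration by D/Vd = 1324/145 ≈ 9.131 μg/mL.
Steady-state trough Cmin,ss = C₀·f/(1−f) ≈ 9.131 × 0.7201/0.2799 ≈ 23.491 μg/mL.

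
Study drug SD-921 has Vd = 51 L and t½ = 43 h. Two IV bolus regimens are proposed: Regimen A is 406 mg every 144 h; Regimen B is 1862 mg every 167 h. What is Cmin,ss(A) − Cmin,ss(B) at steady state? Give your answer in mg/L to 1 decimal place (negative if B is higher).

Regimen A: f = (1/2)^(144/43) ≈ 0.0982; Cmin,ss = (406/51)·f/(1−f) ≈ 0.867 mg/L.
Regimen B: f = (1/2)^(167/43) ≈ 0.0677; Cmin,ss = (1862/51)·f/(1−f) ≈ 2.651 mg/L.
Difference ≈ 0.867 − 2.651 ≈ -1.784 mg/L.

-1.8 mg/L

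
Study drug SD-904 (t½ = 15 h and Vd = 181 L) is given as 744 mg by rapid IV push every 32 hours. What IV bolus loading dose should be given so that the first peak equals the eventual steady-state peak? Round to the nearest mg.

964 mg

f = (1/2)^(32/15) ≈ 0.227931; accumulation ratio R = 1/(1−f) ≈ 1.29522.
Loading dose to hit Cmax,ss on first dose: D_load = D_maint·R ≈ 744 × 1.29522 ≈ 963.64 mg.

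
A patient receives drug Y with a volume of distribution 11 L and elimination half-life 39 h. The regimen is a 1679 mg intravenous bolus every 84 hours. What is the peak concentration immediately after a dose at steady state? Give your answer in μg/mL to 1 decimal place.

196.9 μg/mL

Over one 84-h interval, 84/39 ≈ 2.1538 half-lives elapse, leaving f ≈ 0.2247 of each dose.
At steady state, accumulation factor R = 1/(1 − e^(−kτ)) ≈ 1.2898.
Single-dose peak C₀ = D/Vd = 1679/11 ≈ 152.636 μg/mL.
Steady-state peak Cmax,ss = C₀·R ≈ 152.636 × 1.2898 ≈ 196.870 μg/mL.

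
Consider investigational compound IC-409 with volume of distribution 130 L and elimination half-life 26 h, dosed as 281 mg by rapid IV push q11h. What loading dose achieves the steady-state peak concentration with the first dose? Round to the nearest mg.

f = (1/2)^(11/26) ≈ 0.745832; accumulation ratio R = 1/(1−f) ≈ 3.93441.
Loading dose to hit Cmax,ss on first dose: D_load = D_maint·R ≈ 281 × 3.93441 ≈ 1105.57 mg.

1106 mg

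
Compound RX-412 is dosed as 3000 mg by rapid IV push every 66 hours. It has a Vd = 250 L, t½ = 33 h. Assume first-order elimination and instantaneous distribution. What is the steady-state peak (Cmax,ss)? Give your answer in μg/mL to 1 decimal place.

The dosing interval is 2 half-lives, so f = 2^(−2) = 0.25.
Accumulation ratio R = 1/(1 − f) = 1/0.75 = 4/3.
Single-dose peak C₀ = D/Vd = 3000/250 = 12 μg/mL.
Steady-state peak Cmax,ss = C₀·R = 12 × 4/3 ≈ 16.000 μg/mL.

16.0 μg/mL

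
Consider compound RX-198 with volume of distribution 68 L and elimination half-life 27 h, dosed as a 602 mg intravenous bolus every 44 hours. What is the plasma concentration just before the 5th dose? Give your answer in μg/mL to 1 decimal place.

4.2 μg/mL

f = (1/2)^(τ/t½) = (1/2)^(44/27) ≈ 0.3232.
C₀ = D/Vd = 602/68 ≈ 8.853 μg/mL.
Before the 5th dose, 4 doses have been given. Superposition: Cmin = C₀·(f + f² + … + f^4).
≈ 8.853 × (0.3232 + 0.1045 + 0.0338 + 0.0109) ≈ 8.853 × 0.4724 ≈ 4.182 μg/mL.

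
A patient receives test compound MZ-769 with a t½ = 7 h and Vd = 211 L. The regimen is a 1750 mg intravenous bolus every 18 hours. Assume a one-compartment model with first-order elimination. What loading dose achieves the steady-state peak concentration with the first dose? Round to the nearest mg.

f = (1/2)^(18/7) ≈ 0.168238; accumulation ratio R = 1/(1−f) ≈ 1.20227.
Loading dose to hit Cmax,ss on first dose: D_load = D_maint·R ≈ 1750 × 1.20227 ≈ 2103.97 mg.

2104 mg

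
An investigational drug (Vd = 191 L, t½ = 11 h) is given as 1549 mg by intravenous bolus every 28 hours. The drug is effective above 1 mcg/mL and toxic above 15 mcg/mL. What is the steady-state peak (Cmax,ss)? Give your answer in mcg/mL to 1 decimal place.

τ/t½ = 28/11 ≈ 2.5455, so fraction remaining f = (1/2)^(28/11) ≈ 0.1713.
At steady state, accumulation factor R = 1/(1 − e^(−kτ)) ≈ 1.2067.
Each bolus raises the concentration by D/Vd = 1549/191 ≈ 8.110 mcg/mL.
Steady-state peak Cmax,ss = C₀·R ≈ 8.110 × 1.2067 ≈ 9.786 mcg/mL.
Peak 9.8 mcg/mL vs MTC 15 mcg/mL: below toxic threshold.

9.8 mcg/mL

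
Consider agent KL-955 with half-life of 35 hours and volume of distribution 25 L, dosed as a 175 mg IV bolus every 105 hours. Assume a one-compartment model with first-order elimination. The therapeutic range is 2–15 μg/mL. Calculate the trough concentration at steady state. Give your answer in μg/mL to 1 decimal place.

The dosing interval is 3 half-lives, so f = 2^(−3) = 0.125.
At steady state, R = 1/(1 − 0.125) = 8/7.
Single-dose peak C₀ = D/Vd = 175/25 = 7 μg/mL.
Steady-state peak Cmax,ss = C₀·R = 7 × 8/7 ≈ 8.000 μg/mL.
Steady-state trough Cmin,ss = Cmax,ss·f ≈ 8.000 × 0.125 ≈ 1.000 μg/mL.
Trough 1.0 μg/mL vs MEC 2 μg/mL: subtherapeutic.

1.0 μg/mL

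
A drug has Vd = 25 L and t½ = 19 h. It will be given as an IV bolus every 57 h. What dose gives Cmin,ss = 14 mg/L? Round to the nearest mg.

τ/t½ = 57/19 ≈ 3, so f = (1/2)^(57/19) ≈ 0.125000.
Cmin,ss = (D/Vd)·f/(1−f), so D = Cmin,ss·Vd·(1−f)/f.
D = 14 × 25 × (1−f)/f ≈ 14 × 25 × 7.00000 ≈ 2450.00 mg.

2450 mg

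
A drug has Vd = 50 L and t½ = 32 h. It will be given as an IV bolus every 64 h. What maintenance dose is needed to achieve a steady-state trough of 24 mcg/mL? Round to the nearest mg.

3600 mg

τ/t½ = 64/32 ≈ 2, so f = (1/2)^(64/32) ≈ 0.250000.
Cmin,ss = (D/Vd)·f/(1−f), so D = Cmin,ss·Vd·(1−f)/f.
D = 24 × 50 × (1−f)/f ≈ 24 × 50 × 3.00000 ≈ 3600.00 mg.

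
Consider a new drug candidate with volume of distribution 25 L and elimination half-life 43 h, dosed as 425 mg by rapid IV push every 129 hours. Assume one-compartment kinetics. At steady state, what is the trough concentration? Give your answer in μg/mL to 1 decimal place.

τ = 129 h = 3 half-lives, so f = (1/2)^3 = 0.125.
Accumulation ratio R = 1/(1 − f) = 1/0.875 = 8/7.
Single-dose peak C₀ = D/Vd = 425/25 = 17 μg/mL.
Steady-state peak Cmax,ss = C₀·R = 17 × 8/7 ≈ 19.429 μg/mL.
Steady-state trough Cmin,ss = Cmax,ss·f ≈ 19.429 × 0.125 ≈ 2.429 μg/mL.

2.4 μg/mL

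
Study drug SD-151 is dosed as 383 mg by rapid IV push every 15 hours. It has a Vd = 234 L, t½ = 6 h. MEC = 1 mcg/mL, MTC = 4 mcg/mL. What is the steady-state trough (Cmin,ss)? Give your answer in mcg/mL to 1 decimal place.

0.4 mcg/mL

Over one 15-h interval, 15/6 ≈ 2.5 half-lives elapse, leaving f ≈ 0.1768 of each dose.
Each bolus raises the concentration by D/Vd = 383/234 ≈ 1.637 mcg/mL.
Steady-state trough Cmin,ss = C₀·f/(1−f) ≈ 1.637 × 0.1768/0.8232 ≈ 0.352 mcg/mL.
Trough 0.4 mcg/mL vs MEC 1 mcg/mL: subtherapeutic.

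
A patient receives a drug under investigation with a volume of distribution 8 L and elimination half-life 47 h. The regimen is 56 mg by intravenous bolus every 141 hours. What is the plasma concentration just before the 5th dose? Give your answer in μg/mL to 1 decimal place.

1.0 μg/mL

f = (1/2)^(τ/t½) = (1/2)^(141/47) ≈ 0.1250.
C₀ = D/Vd = 56/8 ≈ 7.000 μg/mL.
Before the 5th dose, 4 doses have been given. Superposition: Cmin = C₀·(f + f² + … + f^4).
≈ 7.000 × (0.1250 + 0.0156 + 0.0020 + 0.0002) ≈ 7.000 × 0.1428 ≈ 1.000 μg/mL.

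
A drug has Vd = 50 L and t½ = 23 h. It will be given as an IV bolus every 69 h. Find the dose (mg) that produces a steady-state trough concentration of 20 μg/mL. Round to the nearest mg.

7000 mg

τ/t½ = 69/23 ≈ 3, so f = (1/2)^(69/23) ≈ 0.125000.
Cmin,ss = (D/Vd)·f/(1−f), so D = Cmin,ss·Vd·(1−f)/f.
D = 20 × 50 × (1−f)/f ≈ 20 × 50 × 7.00000 ≈ 7000.00 mg.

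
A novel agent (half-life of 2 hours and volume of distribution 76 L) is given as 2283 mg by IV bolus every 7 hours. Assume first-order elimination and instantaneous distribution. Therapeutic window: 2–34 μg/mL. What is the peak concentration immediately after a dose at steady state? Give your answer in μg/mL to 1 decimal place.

Over one 7-h interval, 7/2 ≈ 3.5 half-lives elapse, leaving f ≈ 0.0884 of each dose.
At steady state, accumulation factor R = 1/(1 − e^(−kτ)) ≈ 1.0970.
Each bolus raises the concentration by D/Vd = 2283/76 ≈ 30.039 μg/mL.
Cmax,ss = C₀/(1 − f) ≈ 30.039/0.9116 ≈ 32.952 μg/mL.
Peak 33.0 μg/mL vs MTC 34 μg/mL: below toxic threshold.

33.0 μg/mL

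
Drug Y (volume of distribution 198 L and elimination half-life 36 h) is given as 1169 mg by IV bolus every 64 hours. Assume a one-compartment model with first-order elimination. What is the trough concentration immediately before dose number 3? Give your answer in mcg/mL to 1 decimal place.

f = (1/2)^(τ/t½) = (1/2)^(64/36) ≈ 0.2916.
C₀ = D/Vd = 1169/198 ≈ 5.904 mcg/mL.
Before the 3rd dose, 2 doses have been given. Superposition: Cmin = C₀·(f + f²).
≈ 5.904 × (0.2916 + 0.0850) ≈ 5.904 × 0.3766 ≈ 2.223 mcg/mL.

2.2 mcg/mL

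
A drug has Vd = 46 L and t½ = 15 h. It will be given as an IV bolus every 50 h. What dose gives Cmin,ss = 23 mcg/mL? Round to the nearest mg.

9606 mg

τ/t½ = 50/15 ≈ 3.3333, so f = (1/2)^(50/15) ≈ 0.099213.
Cmin,ss = (D/Vd)·f/(1−f), so D = Cmin,ss·Vd·(1−f)/f.
D = 23 × 46 × (1−f)/f ≈ 23 × 46 × 9.07932 ≈ 9605.92 mg.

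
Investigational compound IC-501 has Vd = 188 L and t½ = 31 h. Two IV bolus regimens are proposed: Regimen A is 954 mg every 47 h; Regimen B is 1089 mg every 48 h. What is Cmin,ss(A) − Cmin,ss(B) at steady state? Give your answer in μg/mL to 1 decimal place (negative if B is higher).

Regimen A: f = (1/2)^(47/31) ≈ 0.3496; Cmin,ss = (954/188)·f/(1−f) ≈ 2.728 μg/mL.
Regimen B: f = (1/2)^(48/31) ≈ 0.3419; Cmin,ss = (1089/188)·f/(1−f) ≈ 3.009 μg/mL.
Difference ≈ 2.728 − 3.009 ≈ -0.281 μg/mL.

-0.3 μg/mL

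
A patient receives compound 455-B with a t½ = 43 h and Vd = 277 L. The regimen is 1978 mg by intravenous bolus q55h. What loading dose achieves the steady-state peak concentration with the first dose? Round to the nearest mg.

3364 mg

f = (1/2)^(55/43) ≈ 0.412061; accumulation ratio R = 1/(1−f) ≈ 1.70086.
Loading dose to hit Cmax,ss on first dose: D_load = D_maint·R ≈ 1978 × 1.70086 ≈ 3364.30 mg.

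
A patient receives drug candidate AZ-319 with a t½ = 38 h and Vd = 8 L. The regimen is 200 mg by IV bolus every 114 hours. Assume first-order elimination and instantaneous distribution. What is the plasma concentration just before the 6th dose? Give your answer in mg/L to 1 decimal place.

3.6 mg/L

f = (1/2)^(τ/t½) = (1/2)^(114/38) ≈ 0.1250.
C₀ = D/Vd = 200/8 ≈ 25.000 mg/L.
Before the 6th dose, 5 doses have been given. Superposition: Cmin = C₀·(f + f² + … + f^5).
≈ 25.000 × (0.1250 + 0.0156 + 0.0020 + 0.0002 + 0.0000) ≈ 25.000 × 0.1428 ≈ 3.570 mg/L.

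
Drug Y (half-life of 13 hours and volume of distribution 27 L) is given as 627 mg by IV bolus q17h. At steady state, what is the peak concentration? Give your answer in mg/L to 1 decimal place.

39.0 mg/L

τ/t½ = 17/13 ≈ 1.3077, so fraction remaining f = (1/2)^(17/13) ≈ 0.4040.
At steady state, accumulation factor R = 1/(1 − e^(−kτ)) ≈ 1.6779.
Single-dose peak C₀ = D/Vd = 627/27 ≈ 23.222 mg/L.
Cmax,ss = C₀/(1 − f) ≈ 23.222/0.5960 ≈ 38.963 mg/L.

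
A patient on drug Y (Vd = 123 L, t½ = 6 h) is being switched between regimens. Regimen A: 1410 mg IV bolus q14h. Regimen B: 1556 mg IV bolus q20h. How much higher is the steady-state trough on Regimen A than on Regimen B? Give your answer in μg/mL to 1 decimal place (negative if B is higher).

Regimen A: f = (1/2)^(14/6) ≈ 0.1984; Cmin,ss = (1410/123)·f/(1−f) ≈ 2.837 μg/mL.
Regimen B: f = (1/2)^(20/6) ≈ 0.0992; Cmin,ss = (1556/123)·f/(1−f) ≈ 1.393 μg/mL.
Difference ≈ 2.837 − 1.393 ≈ 1.444 μg/mL.

1.4 μg/mL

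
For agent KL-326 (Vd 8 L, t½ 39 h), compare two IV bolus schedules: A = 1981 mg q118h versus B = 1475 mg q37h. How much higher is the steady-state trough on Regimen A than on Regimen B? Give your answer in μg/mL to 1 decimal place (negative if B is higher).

Regimen A: f = (1/2)^(118/39) ≈ 0.1228; Cmin,ss = (1981/8)·f/(1−f) ≈ 34.665 μg/mL.
Regimen B: f = (1/2)^(37/39) ≈ 0.5181; Cmin,ss = (1475/8)·f/(1−f) ≈ 198.225 μg/mL.
Difference ≈ 34.665 − 198.225 ≈ -163.560 μg/mL.

-163.6 μg/mL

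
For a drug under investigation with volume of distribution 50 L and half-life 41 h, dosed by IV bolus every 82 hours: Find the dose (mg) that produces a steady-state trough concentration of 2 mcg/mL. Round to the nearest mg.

τ/t½ = 82/41 ≈ 2, so f = (1/2)^(82/41) ≈ 0.250000.
Cmin,ss = (D/Vd)·f/(1−f), so D = Cmin,ss·Vd·(1−f)/f.
D = 2 × 50 × (1−f)/f ≈ 2 × 50 × 3.00000 ≈ 300.00 mg.

300 mg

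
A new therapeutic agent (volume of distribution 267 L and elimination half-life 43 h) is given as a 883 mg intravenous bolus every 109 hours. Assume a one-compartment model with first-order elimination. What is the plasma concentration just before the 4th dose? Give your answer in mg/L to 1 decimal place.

f = (1/2)^(τ/t½) = (1/2)^(109/43) ≈ 0.1726.
C₀ = D/Vd = 883/267 ≈ 3.307 mg/L.
Before the 4th dose, 3 doses have been given. Superposition: Cmin = C₀·(f + f² + … + f^3).
≈ 3.307 × (0.1726 + 0.0298 + 0.0051) ≈ 3.307 × 0.2075 ≈ 0.686 mg/L.

0.7 mg/L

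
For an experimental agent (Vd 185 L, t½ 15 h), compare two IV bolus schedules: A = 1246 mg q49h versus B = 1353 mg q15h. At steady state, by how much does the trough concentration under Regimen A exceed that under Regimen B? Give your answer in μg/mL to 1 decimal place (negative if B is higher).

Regimen A: f = (1/2)^(49/15) ≈ 0.1039; Cmin,ss = (1246/185)·f/(1−f) ≈ 0.781 μg/mL.
Regimen B: f = (1/2)^(15/15) ≈ 0.5000; Cmin,ss = (1353/185)·f/(1−f) ≈ 7.314 μg/mL.
Difference ≈ 0.781 − 7.314 ≈ -6.533 μg/mL.

-6.5 μg/mL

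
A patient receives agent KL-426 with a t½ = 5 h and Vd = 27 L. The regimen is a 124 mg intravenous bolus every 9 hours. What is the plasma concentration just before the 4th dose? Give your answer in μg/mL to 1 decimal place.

f = (1/2)^(τ/t½) = (1/2)^(9/5) ≈ 0.2872.
C₀ = D/Vd = 124/27 ≈ 4.593 μg/mL.
Before the 4th dose, 3 doses have been given. Superposition: Cmin = C₀·(f + f² + … + f^3).
≈ 4.593 × (0.2872 + 0.0825 + 0.0237) ≈ 4.593 × 0.3934 ≈ 1.807 μg/mL.

1.8 μg/mL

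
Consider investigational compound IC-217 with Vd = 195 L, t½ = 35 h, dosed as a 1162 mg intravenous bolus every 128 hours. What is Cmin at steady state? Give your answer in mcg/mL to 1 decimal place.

Over one 128-h interval, 128/35 ≈ 3.6571 half-lives elapse, leaving f ≈ 0.0793 of each dose.
At steady state, accumulation factor R = 1/(1 − e^(−kτ)) ≈ 1.0861.
Each bolus raises the concentration by D/Vd = 1162/195 ≈ 5.959 mcg/mL.
Steady-state peak Cmax,ss = C₀·R ≈ 5.959 × 1.0861 ≈ 6.472 mcg/mL.
Steady-state trough Cmin,ss = Cmax,ss·f ≈ 6.472 × 0.0793 ≈ 0.513 mcg/mL.

0.5 mcg/mL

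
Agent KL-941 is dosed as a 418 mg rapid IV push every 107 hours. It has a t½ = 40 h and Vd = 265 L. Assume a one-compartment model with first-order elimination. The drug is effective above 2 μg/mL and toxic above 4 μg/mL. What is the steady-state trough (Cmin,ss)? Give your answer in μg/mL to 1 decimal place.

0.3 μg/mL

k = ln2/t½ = ln2/40 ≈ 0.017329 h⁻¹; fraction remaining f = e^(−kτ) = e^(−0.017329×107) ≈ 0.1566.
Each bolus raises the concentration by D/Vd = 418/265 ≈ 1.577 μg/mL.
Steady-state trough Cmin,ss = C₀·f/(1−f) ≈ 1.577 × 0.1566/0.8434 ≈ 0.293 μg/mL.
Trough 0.3 μg/mL vs MEC 2 μg/mL: subtherapeutic.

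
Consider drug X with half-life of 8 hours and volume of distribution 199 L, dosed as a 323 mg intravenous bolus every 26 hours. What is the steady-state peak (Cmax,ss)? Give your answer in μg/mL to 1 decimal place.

τ/t½ = 26/8 ≈ 3.25, so fraction remaining f = (1/2)^(26/8) ≈ 0.1051.
At steady state, accumulation factor R = 1/(1 − e^(−kτ)) ≈ 1.1174.
Single-dose peak C₀ = D/Vd = 323/199 ≈ 1.623 μg/mL.
Steady-state peak Cmax,ss = C₀·R ≈ 1.623 × 1.1174 ≈ 1.814 μg/mL.

1.8 μg/mL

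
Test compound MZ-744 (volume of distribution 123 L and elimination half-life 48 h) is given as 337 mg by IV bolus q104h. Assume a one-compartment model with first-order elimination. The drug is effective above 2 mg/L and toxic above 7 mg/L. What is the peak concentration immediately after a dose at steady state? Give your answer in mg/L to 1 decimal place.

k = ln2/t½ = ln2/48 ≈ 0.014441 h⁻¹; fraction remaining f = e^(−kτ) = e^(−0.014441×104) ≈ 0.2227.
At steady state, accumulation factor R = 1/(1 − e^(−kτ)) ≈ 1.2865.
Each bolus raises the concentration by D/Vd = 337/123 ≈ 2.740 mg/L.
Steady-state peak Cmax,ss = C₀·R ≈ 2.740 × 1.2865 ≈ 3.525 mg/L.
Peak 3.5 mg/L vs MTC 7 mg/L: below toxic threshold.

3.5 mg/L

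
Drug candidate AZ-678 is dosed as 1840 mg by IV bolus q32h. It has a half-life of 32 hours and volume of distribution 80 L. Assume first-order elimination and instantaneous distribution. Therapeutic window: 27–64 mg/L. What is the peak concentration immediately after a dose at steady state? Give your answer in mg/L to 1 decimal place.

46.0 mg/L

The dosing interval is 1 half-life, so f = 2^(−1) = 0.5.
At steady state, R = 1/(1 − 0.5) = 2/1.
Single-dose peak C₀ = D/Vd = 1840/80 = 23 mg/L.
Steady-state peak Cmax,ss = C₀·R = 23 × 2/1 ≈ 46.000 mg/L.
Peak 46.0 mg/L vs MTC 64 mg/L: below toxic threshold.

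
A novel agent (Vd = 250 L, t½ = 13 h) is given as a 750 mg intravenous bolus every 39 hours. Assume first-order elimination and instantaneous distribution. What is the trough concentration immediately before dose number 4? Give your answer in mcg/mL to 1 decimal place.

f = (1/2)^(τ/t½) = (1/2)^(39/13) ≈ 0.1250.
C₀ = D/Vd = 750/250 ≈ 3.000 mcg/mL.
Before the 4th dose, 3 doses have been given. Superposition: Cmin = C₀·(f + f² + … + f^3).
≈ 3.000 × (0.1250 + 0.0156 + 0.0020) ≈ 3.000 × 0.1426 ≈ 0.428 mcg/mL.

0.4 mcg/mL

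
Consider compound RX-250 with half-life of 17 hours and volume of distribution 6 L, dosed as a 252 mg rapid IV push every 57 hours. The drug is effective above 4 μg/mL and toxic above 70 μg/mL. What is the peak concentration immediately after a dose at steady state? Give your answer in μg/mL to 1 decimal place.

46.6 μg/mL

Over one 57-h interval, 57/17 ≈ 3.3529 half-lives elapse, leaving f ≈ 0.0979 of each dose.
At steady state, accumulation factor R = 1/(1 − e^(−kτ)) ≈ 1.1085.
Each bolus raises the concentration by D/Vd = 252/6 ≈ 42.000 μg/mL.
Steady-state peak Cmax,ss = C₀·R ≈ 42.000 × 1.1085 ≈ 46.557 μg/mL.
Peak 46.6 μg/mL vs MTC 70 μg/mL: below toxic threshold.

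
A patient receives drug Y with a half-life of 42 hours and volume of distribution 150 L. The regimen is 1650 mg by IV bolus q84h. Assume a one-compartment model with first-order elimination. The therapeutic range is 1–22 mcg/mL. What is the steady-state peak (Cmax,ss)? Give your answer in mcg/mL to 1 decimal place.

14.7 mcg/mL

τ = 84 h = 2 half-lives, so f = (1/2)^2 = 0.25.
At steady state, R = 1/(1 − 0.25) = 4/3.
Single-dose peak C₀ = D/Vd = 1650/150 = 11 mcg/mL.
Steady-state peak Cmax,ss = C₀·R = 11 × 4/3 ≈ 14.667 mcg/mL.
Peak 14.7 mcg/mL vs MTC 22 mcg/mL: below toxic threshold.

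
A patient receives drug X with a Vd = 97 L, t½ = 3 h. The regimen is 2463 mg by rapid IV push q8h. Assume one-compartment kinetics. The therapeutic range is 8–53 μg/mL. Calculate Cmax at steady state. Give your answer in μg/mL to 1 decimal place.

Over one 8-h interval, 8/3 ≈ 2.6667 half-lives elapse, leaving f ≈ 0.1575 of each dose.
At steady state, accumulation factor R = 1/(1 − e^(−kτ)) ≈ 1.1869.
Each bolus raises the concentration by D/Vd = 2463/97 ≈ 25.392 μg/mL.
Cmax,ss = C₀/(1 − f) ≈ 25.392/0.8425 ≈ 30.139 μg/mL.
Peak 30.1 μg/mL vs MTC 53 μg/mL: below toxic threshold.

30.1 μg/mL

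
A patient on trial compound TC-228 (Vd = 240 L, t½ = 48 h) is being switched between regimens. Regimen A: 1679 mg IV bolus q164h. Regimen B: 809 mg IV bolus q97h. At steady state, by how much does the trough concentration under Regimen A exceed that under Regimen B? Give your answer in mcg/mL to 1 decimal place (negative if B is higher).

Regimen A: f = (1/2)^(164/48) ≈ 0.0936; Cmin,ss = (1679/240)·f/(1−f) ≈ 0.722 mcg/mL.
Regimen B: f = (1/2)^(97/48) ≈ 0.2464; Cmin,ss = (809/240)·f/(1−f) ≈ 1.102 mcg/mL.
Difference ≈ 0.722 − 1.102 ≈ -0.380 mcg/mL.

-0.4 mcg/mL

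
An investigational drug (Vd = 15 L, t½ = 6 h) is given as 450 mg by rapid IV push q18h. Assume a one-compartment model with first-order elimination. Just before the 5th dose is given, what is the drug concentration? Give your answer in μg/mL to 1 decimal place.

4.3 μg/mL

f = (1/2)^(τ/t½) = (1/2)^(18/6) ≈ 0.1250.
C₀ = D/Vd = 450/15 ≈ 30.000 μg/mL.
Before the 5th dose, 4 doses have been given. Superposition: Cmin = C₀·(f + f² + … + f^4).
≈ 30.000 × (0.1250 + 0.0156 + 0.0020 + 0.0002) ≈ 30.000 × 0.1428 ≈ 4.284 μg/mL.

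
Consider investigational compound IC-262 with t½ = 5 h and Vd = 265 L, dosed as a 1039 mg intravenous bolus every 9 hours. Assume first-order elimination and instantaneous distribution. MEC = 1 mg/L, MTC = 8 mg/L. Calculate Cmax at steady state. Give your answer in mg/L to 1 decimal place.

5.5 mg/L

k = ln2/t½ = ln2/5 ≈ 0.138629 h⁻¹; fraction remaining f = e^(−kτ) = e^(−0.138629×9) ≈ 0.2872.
At steady state, accumulation factor R = 1/(1 − e^(−kτ)) ≈ 1.4029.
Single-dose peak C₀ = D/Vd = 1039/265 ≈ 3.921 mg/L.
Steady-state peak Cmax,ss = C₀·R ≈ 3.921 × 1.4029 ≈ 5.501 mg/L.
Peak 5.5 mg/L vs MTC 8 mg/L: below toxic threshold.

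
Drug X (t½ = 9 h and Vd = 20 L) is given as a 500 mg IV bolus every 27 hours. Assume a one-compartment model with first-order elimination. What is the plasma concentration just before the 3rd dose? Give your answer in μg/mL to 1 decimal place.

3.5 μg/mL

f = (1/2)^(τ/t½) = (1/2)^(27/9) ≈ 0.1250.
C₀ = D/Vd = 500/20 ≈ 25.000 μg/mL.
Before the 3rd dose, 2 doses have been given. Superposition: Cmin = C₀·(f + f²).
≈ 25.000 × (0.1250 + 0.0156) ≈ 25.000 × 0.1406 ≈ 3.515 μg/mL.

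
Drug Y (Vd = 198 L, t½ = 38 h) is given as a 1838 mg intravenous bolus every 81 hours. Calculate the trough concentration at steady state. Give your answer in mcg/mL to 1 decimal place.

τ/t½ = 81/38 ≈ 2.1316, so fraction remaining f = (1/2)^(81/38) ≈ 0.2282.
At steady state, accumulation factor R = 1/(1 − e^(−kτ)) ≈ 1.2957.
Single-dose peak C₀ = D/Vd = 1838/198 ≈ 9.283 mcg/mL.
Cmax,ss = C₀/(1 − f) ≈ 9.283/0.7718 ≈ 12.028 mcg/mL.
Steady-state trough Cmin,ss = Cmax,ss·f ≈ 12.028 × 0.2282 ≈ 2.745 mcg/mL.

2.7 mcg/mL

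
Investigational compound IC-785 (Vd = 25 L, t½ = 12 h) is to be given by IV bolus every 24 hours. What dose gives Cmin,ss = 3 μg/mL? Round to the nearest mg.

τ/t½ = 24/12 ≈ 2, so f = (1/2)^(24/12) ≈ 0.250000.
Cmin,ss = (D/Vd)·f/(1−f), so D = Cmin,ss·Vd·(1−f)/f.
D = 3 × 25 × (1−f)/f ≈ 3 × 25 × 3.00000 ≈ 225.00 mg.

225 mg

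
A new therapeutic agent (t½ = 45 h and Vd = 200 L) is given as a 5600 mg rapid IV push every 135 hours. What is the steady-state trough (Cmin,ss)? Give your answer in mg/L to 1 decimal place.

τ = 135 h = 3 half-lives, so f = (1/2)^3 = 0.125.
Accumulation ratio R = 1/(1 − f) = 1/0.875 = 8/7.
Single-dose peak C₀ = D/Vd = 5600/200 = 28 mg/L.
Steady-state peak Cmax,ss = C₀·R = 28 × 8/7 ≈ 32.000 mg/L.
Steady-state trough Cmin,ss = Cmax,ss·f ≈ 32.000 × 0.125 ≈ 4.000 mg/L.

4.0 mg/L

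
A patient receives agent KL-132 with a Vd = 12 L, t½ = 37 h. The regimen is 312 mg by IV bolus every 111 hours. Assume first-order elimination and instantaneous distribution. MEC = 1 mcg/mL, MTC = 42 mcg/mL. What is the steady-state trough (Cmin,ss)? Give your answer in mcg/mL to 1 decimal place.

The dosing interval is 3 half-lives, so f = 2^(−3) = 0.125.
Accumulation ratio R = 1/(1 − f) = 1/0.875 = 8/7.
Single-dose peak C₀ = D/Vd = 312/12 = 26 mcg/mL.
Steady-state peak Cmax,ss = C₀·R = 26 × 8/7 ≈ 29.714 mcg/mL.
Steady-state trough Cmin,ss = Cmax,ss·f ≈ 29.714 × 0.125 ≈ 3.714 mcg/mL.
Trough 3.7 mcg/mL vs MEC 1 mcg/mL: adequate.

3.7 mcg/mL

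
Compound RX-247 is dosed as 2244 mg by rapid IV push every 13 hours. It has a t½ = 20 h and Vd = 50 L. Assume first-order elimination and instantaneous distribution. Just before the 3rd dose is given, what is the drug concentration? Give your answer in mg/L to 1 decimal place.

f = (1/2)^(τ/t½) = (1/2)^(13/20) ≈ 0.6373.
C₀ = D/Vd = 2244/50 ≈ 44.880 mg/L.
Before the 3rd dose, 2 doses have been given. Superposition: Cmin = C₀·(f + f²).
≈ 44.880 × (0.6373 + 0.4062) ≈ 44.880 × 1.0435 ≈ 46.832 mg/L.

46.8 mg/L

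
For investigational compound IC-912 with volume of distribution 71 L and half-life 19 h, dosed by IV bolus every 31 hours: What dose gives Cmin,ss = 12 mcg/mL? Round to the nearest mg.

1788 mg

τ/t½ = 31/19 ≈ 1.6316, so f = (1/2)^(31/19) ≈ 0.322735.
Cmin,ss = (D/Vd)·f/(1−f), so D = Cmin,ss·Vd·(1−f)/f.
D = 12 × 71 × (1−f)/f ≈ 12 × 71 × 2.09852 ≈ 1787.94 mg.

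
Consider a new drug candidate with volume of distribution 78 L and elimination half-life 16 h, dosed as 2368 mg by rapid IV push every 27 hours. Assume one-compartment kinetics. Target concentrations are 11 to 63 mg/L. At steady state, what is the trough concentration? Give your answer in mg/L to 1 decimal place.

13.7 mg/L

k = ln2/t½ = ln2/16 ≈ 0.043322 h⁻¹; fraction remaining f = e^(−kτ) = e^(−0.043322×27) ≈ 0.3105.
At steady state, accumulation factor R = 1/(1 − e^(−kτ)) ≈ 1.4503.
Each bolus raises the concentration by D/Vd = 2368/78 ≈ 30.359 mg/L.
Steady-state peak Cmax,ss = C₀·R ≈ 30.359 × 1.4503 ≈ 44.030 mg/L.
Steady-state trough Cmin,ss = Cmax,ss·f ≈ 44.030 × 0.3105 ≈ 13.671 mg/L.
Trough 13.7 mg/L vs MEC 11 mg/L: adequate.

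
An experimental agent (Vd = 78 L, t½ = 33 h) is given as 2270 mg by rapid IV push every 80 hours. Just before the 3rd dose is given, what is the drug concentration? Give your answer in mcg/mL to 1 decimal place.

6.4 mcg/mL

f = (1/2)^(τ/t½) = (1/2)^(80/33) ≈ 0.1863.
C₀ = D/Vd = 2270/78 ≈ 29.103 mcg/mL.
Before the 3rd dose, 2 doses have been given. Superposition: Cmin = C₀·(f + f²).
≈ 29.103 × (0.1863 + 0.0347) ≈ 29.103 × 0.2210 ≈ 6.432 mcg/mL.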